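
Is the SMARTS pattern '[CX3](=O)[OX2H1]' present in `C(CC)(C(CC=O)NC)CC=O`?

The pattern [CX3](=O)[OX2H1] describes an sp2 carbon double-bonded to O and single-bonded to an -OH oxygen — a carboxylic acid.
The closest candidate here is an aldehyde (-CHO), but there is no singly-bonded oxygen on the carbonyl carbon. No other fragment satisfies the full query, so there is no match.

No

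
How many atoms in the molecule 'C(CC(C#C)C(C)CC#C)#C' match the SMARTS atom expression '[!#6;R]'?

0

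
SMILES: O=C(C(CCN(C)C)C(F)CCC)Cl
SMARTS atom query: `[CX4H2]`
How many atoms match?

4

The query [CX4H2] means: sp3 carbon (X4) with exactly two hydrogens.
Check the 14 heavy atoms by environment: 4× C (H2, X4) → match; 2× C (H1, X4) → no; 3× C (H3, X4) → no; 1× F (H0, X1) → no; 1× N (H0, X3) → no; 1× C (H0, X3) → no; 1× O (H0, X1) → no; 1× Cl (H0, X1) → no.
That gives 4 matching atoms.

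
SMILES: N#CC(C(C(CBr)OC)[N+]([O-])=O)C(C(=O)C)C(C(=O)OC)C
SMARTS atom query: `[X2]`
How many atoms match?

3

The query [X2] means: any atom with exactly two total connections (bonds + H).
Check the 22 heavy atoms by environment: 10× C (X4) → no; 1× Br (X1) → no; 2× C (X3) → no; 3× O (X1) → no; 2× O (X2) → match; 1× N (charge +1, X3) → no; 1× O (charge -1, X1) → no; 1× C (X2) → match; 1× N (X1) → no.
Summing the matching environments: 2 + 1 = 3 matching atoms.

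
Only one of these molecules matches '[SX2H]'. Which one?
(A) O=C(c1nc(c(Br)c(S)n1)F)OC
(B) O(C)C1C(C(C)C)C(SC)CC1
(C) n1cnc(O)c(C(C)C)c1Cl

A

[SX2H] describes an aliphatic sulfur with two connections, one being H (a thiol).
(A) contains a thiol (-SH), which satisfies every atom and bond constraint.
(B) has a methylthio ether (-SCH3) but the sulfur has H0 (bonded to two carbons), not H1.
(C) has a hydroxyl group (-OH) but it is an -OH, not an -SH.
So the answer is (A).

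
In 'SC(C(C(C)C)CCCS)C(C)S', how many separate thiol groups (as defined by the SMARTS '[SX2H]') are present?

3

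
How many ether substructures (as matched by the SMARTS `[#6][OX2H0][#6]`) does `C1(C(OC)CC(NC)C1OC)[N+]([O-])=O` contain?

[#6][OX2H0][#6] is the SMARTS for an ether: an aliphatic oxygen bridging two carbons with no H on the oxygen.
The molecule carries 2 separate instances of a methoxy ether (-OCH3) meeting every constraint; each maps to a distinct set of atoms, giving 2 matches.

2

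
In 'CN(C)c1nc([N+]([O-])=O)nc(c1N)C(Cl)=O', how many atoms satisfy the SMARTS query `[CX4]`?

Check the 16 heavy atoms by environment: 2× n (aromatic, X2) → no; 4× c (aromatic, X3) → no; 1× C (X3) → no; 2× O (X1) → no; 1× Cl (X1) → no; 2× N (X3) → no; 2× C (X4) → match; 1× N (charge +1, X3) → no; 1× O (charge -1, X1) → no.
That gives 2 matching atoms.

2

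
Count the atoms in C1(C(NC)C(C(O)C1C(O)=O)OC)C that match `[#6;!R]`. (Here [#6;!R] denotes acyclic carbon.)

4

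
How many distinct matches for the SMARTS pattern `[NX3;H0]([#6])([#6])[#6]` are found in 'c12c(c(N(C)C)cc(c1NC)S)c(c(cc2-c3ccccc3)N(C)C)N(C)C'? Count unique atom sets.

3

[NX3;H0]([#6])([#6])[#6] is the SMARTS for a tertiary amine: a trivalent nitrogen with no H, bonded to three carbons.
The molecule carries 3 separate instances of a dimethylamino group (-N(CH3)2) meeting every constraint; each maps to a distinct set of atoms, giving 3 matches.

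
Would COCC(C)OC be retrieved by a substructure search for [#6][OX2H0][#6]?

The pattern [#6][OX2H0][#6] describes an aliphatic oxygen bridging two carbons with no H on the oxygen — an ether.
The molecule carries a methoxy ether (-OCH3), whose atoms satisfy every constraint of the query, so the pattern matches.

Yes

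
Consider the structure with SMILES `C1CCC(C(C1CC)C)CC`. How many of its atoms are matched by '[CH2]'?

Check the 11 heavy atoms by environment: 5× C (H2) → match; 3× C (H1) → no; 3× C (H3) → no.
That gives 5 matching atoms.

5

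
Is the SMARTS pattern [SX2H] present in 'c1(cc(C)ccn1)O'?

No

The pattern [SX2H] describes an aliphatic sulfur with two connections, one being H — a thiol.
The closest candidate here is a hydroxyl group (-OH), but it is an -OH, not an -SH. No other fragment satisfies the full query, so there is no match.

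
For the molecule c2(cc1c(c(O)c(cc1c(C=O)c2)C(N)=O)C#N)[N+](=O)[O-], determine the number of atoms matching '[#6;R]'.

The query [#6;R] means: carbon that is part of a ring.
Check the 21 heavy atoms by environment: 10× c (aromatic, in 6-ring) → match; 1× N (charge +1, acyclic) → no; 1× O (charge -1, acyclic) → no; 4× O (acyclic) → no; 3× C (acyclic) → no; 2× N (acyclic) → no.
That gives 10 matching atoms.

10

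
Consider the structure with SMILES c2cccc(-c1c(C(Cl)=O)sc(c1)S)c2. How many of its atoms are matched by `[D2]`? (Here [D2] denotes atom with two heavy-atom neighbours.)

The query [D2] means: atom with exactly two heavy-atom neighbours.
Check the 15 heavy atoms by environment: 1× s (aromatic, D2) → match; 4× c (aromatic, D3) → no; 6× c (aromatic, D2) → match; 1× C (D3) → no; 1× O (D1) → no; 1× Cl (D1) → no; 1× S (D1) → no.
Summing the matching environments: 1 + 6 = 7 matching atoms.

7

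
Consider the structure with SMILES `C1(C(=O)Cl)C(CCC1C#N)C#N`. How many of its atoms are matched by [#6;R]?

The query [#6;R] means: carbon that is part of a ring.
Check the 12 heavy atoms by environment: 5× C (in 5-ring) → match; 3× C (acyclic) → no; 2× N (acyclic) → no; 1× O (acyclic) → no; 1× Cl (acyclic) → no.
That gives 5 matching atoms.

5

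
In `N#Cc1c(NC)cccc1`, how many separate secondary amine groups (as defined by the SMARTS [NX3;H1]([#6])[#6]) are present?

1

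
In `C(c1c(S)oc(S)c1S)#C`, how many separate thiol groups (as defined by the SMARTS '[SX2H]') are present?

[SX2H] is the SMARTS for a thiol: an aliphatic sulfur with two connections, one being H.
The molecule carries 3 separate instances of a thiol (-SH) meeting every constraint; each maps to a distinct set of atoms, giving 3 matches.

3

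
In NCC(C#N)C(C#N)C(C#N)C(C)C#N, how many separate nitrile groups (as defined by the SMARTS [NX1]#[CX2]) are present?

[NX1]#[CX2] is the SMARTS for a nitrile: a nitrogen triple-bonded to a two-connected carbon.
The molecule carries 4 separate instances of a nitrile (-C#N) meeting every constraint; each maps to a distinct set of atoms, giving 4 matches.

4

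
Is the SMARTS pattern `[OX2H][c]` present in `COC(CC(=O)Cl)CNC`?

No

The pattern [OX2H][c] describes a hydroxyl oxygen attached to an aromatic carbon — a phenol.
The closest candidate here is a methoxy ether (-OCH3), but the oxygen has H0, not H1. No other fragment satisfies the full query, so there is no match.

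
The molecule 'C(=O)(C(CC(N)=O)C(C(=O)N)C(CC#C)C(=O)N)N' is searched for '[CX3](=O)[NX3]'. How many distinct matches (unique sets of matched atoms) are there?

4

[CX3](=O)[NX3] is the SMARTS for an amide: a carbonyl carbon bonded to a trivalent nitrogen.
The molecule carries 4 separate instances of a primary amide (-C(=O)NH2) meeting every constraint; each maps to a distinct set of atoms, giving 4 matches.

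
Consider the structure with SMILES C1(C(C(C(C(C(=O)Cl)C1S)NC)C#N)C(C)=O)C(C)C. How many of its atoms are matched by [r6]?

6

The query [r6] means: r6 matches atoms in a six-membered ring.
Check the 20 heavy atoms by environment: 6× C (in 6-ring) → match; 8× C (acyclic) → no; 1× S (acyclic) → no; 2× N (acyclic) → no; 2× O (acyclic) → no; 1× Cl (acyclic) → no.
That gives 6 matching atoms.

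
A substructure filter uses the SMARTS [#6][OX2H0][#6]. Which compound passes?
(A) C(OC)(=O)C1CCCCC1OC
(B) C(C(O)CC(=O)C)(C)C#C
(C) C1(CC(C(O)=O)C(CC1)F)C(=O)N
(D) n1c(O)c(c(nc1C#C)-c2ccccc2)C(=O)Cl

A

[#6][OX2H0][#6] describes an aliphatic oxygen bridging two carbons with no H on the oxygen (an ether).
(A) contains a methoxy ether (-OCH3), which satisfies every atom and bond constraint.
(B) has a hydroxyl group (-OH) but the oxygen has H1, not H0 bridging two carbons.
(C) has a carboxylic acid group (-C(=O)OH) but the -OH oxygen has H1; the =O is OX1, not OX2.
(D) has a hydroxyl group (-OH) but the oxygen has H1, not H0 bridging two carbons.
So the answer is (A).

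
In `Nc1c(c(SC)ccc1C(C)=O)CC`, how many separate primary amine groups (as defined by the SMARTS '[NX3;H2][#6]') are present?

[NX3;H2][#6] is the SMARTS for a primary amine: a trivalent nitrogen with two H attached to carbon.
Exactly one fragment in the molecule meets all constraints, giving 1 match.

1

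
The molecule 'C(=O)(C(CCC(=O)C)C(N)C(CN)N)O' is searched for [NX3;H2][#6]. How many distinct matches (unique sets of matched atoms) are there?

[NX3;H2][#6] is the SMARTS for a primary amine: a trivalent nitrogen with two H attached to carbon.
The molecule carries 3 separate instances of a primary amino group (-NH2) meeting every constraint; each maps to a distinct set of atoms, giving 3 matches.

3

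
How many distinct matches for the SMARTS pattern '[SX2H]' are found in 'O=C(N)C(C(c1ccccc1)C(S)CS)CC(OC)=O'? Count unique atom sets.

[SX2H] is the SMARTS for a thiol: an aliphatic sulfur with two connections, one being H.
The molecule carries 2 separate instances of a thiol (-SH) meeting every constraint; each maps to a distinct set of atoms, giving 2 matches.

2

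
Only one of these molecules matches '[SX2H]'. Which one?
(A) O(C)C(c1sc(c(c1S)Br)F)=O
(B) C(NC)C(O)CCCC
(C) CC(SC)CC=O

[SX2H] describes an aliphatic sulfur with two connections, one being H (a thiol).
(A) contains a thiol (-SH), which satisfies every atom and bond constraint.
(B) has a hydroxyl group (-OH) but it is an -OH, not an -SH.
(C) has a methylthio ether (-SCH3) but the sulfur has H0 (bonded to two carbons), not H1.
So the answer is (A).

A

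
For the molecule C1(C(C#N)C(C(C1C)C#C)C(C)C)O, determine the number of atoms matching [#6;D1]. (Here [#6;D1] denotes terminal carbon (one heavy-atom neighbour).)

4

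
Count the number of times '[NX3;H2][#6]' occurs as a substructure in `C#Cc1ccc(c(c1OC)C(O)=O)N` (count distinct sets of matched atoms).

1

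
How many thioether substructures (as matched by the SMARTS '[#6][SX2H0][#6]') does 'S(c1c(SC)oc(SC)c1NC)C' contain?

[#6][SX2H0][#6] is the SMARTS for a thioether: an aliphatic sulfur bridging two carbons with no H on the sulfur.
The molecule carries 3 separate instances of a methylthio ether (-SCH3) meeting every constraint; each maps to a distinct set of atoms, giving 3 matches.

3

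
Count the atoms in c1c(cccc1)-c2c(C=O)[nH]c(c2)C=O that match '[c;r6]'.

The query [c;r6] means: aromatic carbon that belongs to a six-membered ring.
Check the 15 heavy atoms by environment: 1× n (aromatic, in 5-ring) → no; 4× c (aromatic, in 5-ring) → no; 2× C (acyclic) → no; 2× O (acyclic) → no; 6× c (aromatic, in 6-ring) → match.
That gives 6 matching atoms.

6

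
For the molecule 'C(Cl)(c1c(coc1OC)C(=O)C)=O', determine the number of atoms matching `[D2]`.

3

Check the 13 heavy atoms by environment: 1× o (aromatic, D2) → match; 3× c (aromatic, D3) → no; 1× c (aromatic, D2) → match; 2× C (D3) → no; 2× O (D1) → no; 1× Cl (D1) → no; 2× C (D1) → no; 1× O (D2) → match.
Summing the matching environments: 1 + 1 + 1 = 3 matching atoms.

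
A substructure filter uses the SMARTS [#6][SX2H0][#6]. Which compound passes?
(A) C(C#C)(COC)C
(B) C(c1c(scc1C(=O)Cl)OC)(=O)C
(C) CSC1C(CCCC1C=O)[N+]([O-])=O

[#6][SX2H0][#6] describes an aliphatic sulfur bridging two carbons with no H on the sulfur (a thioether).
(A) has a methoxy ether (-OCH3) but the bridging atom is O, not S.
(B) has a methoxy ether (-OCH3) but the bridging atom is O, not S.
(C) contains a methylthio ether (-SCH3), which satisfies every atom and bond constraint.
So the answer is (C).

C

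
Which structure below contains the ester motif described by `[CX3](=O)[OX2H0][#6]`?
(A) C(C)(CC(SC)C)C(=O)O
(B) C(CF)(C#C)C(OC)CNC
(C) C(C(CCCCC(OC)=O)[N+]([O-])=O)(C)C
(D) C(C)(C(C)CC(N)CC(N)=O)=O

C

[CX3](=O)[OX2H0][#6] describes a carbonyl carbon bonded to an oxygen that is itself bonded to carbon (no H on that O) (an ester).
(A) has a carboxylic acid group (-C(=O)OH) but the singly-bonded O carries H (OX2H1, not H0).
(B) has a methoxy ether (-OCH3) but the ether oxygen is not adjacent to a C=O carbon.
(C) contains a methyl-ester group (-C(=O)OCH3), which satisfies every atom and bond constraint.
(D) has a primary amide (-C(=O)NH2) but the carbonyl is bonded to N, not to an O-C linkage.
So the answer is (C).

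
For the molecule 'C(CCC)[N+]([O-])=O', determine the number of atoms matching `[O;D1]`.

2

The query [O;D1] means: aliphatic oxygen bonded to exactly one heavy atom.
Check the 7 heavy atoms by environment: 3× C (D2) → no; 1× N (charge +1, D3) → no; 1× O (charge -1, D1) → match; 1× O (D1) → match; 1× C (D1) → no.
Summing the matching environments: 1 + 1 = 2 matching atoms.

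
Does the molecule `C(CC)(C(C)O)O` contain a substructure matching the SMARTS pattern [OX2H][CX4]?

The pattern [OX2H][CX4] describes a hydroxyl oxygen bound to an sp3 (X4) carbon — an aliphatic alcohol.
The molecule carries a hydroxyl group (-OH), whose atoms satisfy every constraint of the query, so the pattern matches.

Yes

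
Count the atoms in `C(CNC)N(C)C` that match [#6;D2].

The query [#6;D2] means: any carbon bonded to exactly two heavy atoms.
Check the 7 heavy atoms by environment: 2× C (D2) → match; 1× N (D2) → no; 3× C (D1) → no; 1× N (D3) → no.
That gives 2 matching atoms.

2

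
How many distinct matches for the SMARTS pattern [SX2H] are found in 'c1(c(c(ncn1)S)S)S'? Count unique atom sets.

[SX2H] is the SMARTS for a thiol: an aliphatic sulfur with two connections, one being H.
The molecule carries 3 separate instances of a thiol (-SH) meeting every constraint; each maps to a distinct set of atoms, giving 3 matches.

3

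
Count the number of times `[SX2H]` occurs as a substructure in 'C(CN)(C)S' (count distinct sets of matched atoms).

1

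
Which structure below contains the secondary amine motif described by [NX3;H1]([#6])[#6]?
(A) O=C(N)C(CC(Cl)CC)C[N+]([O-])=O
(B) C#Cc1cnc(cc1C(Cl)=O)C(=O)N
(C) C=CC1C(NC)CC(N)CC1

C

[NX3;H1]([#6])[#6] describes a trivalent nitrogen with one H, bonded to two carbons (a secondary amine).
(A) has a primary amide (-C(=O)NH2) but the -C(=O)NH2 nitrogen has H2, not H1.
(B) has a primary amide (-C(=O)NH2) but the -C(=O)NH2 nitrogen has H2, not H1.
(C) contains an N-methylamino group (-NHCH3), which satisfies every atom and bond constraint.
So the answer is (C).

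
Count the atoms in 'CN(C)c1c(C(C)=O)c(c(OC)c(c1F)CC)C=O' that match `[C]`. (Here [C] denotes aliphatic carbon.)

8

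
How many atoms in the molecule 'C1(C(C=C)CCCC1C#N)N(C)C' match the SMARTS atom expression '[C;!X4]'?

3

Check the 13 heavy atoms by environment: 8× C (X4) → no; 1× C (X2) → match; 1× N (X1) → no; 1× N (X3) → no; 2× C (X3) → match.
Summing the matching environments: 1 + 2 = 3 matching atoms.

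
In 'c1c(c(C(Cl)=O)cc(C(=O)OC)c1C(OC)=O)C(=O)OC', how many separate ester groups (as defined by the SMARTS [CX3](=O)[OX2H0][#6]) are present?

3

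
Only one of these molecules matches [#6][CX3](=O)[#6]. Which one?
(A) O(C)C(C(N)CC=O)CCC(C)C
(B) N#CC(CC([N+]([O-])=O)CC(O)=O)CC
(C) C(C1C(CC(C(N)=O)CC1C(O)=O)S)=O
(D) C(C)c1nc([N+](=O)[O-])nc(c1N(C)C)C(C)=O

[#6][CX3](=O)[#6] describes a carbonyl carbon (no H) flanked by two carbons (a ketone).
(A) has an aldehyde (-CHO) but the carbonyl carbon has H1, so it is not flanked by two carbons.
(B) has a carboxylic acid group (-C(=O)OH) but one neighbour of the carbonyl carbon is O, not C.
(C) has a carboxylic acid group (-C(=O)OH) but one neighbour of the carbonyl carbon is O, not C.
(D) contains an acetyl/ketone group (-C(=O)CH3), which satisfies every atom and bond constraint.
So the answer is (D).

D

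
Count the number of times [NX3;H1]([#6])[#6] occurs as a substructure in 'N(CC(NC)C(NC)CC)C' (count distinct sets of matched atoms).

[NX3;H1]([#6])[#6] is the SMARTS for a secondary amine: a trivalent nitrogen with one H, bonded to two carbons.
The molecule carries 3 separate instances of an N-methylamino group (-NHCH3) meeting every constraint; each maps to a distinct set of atoms, giving 3 matches.

3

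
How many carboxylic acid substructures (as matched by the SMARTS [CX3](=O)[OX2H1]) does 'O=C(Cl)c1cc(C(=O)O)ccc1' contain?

[CX3](=O)[OX2H1] is the SMARTS for a carboxylic acid: an sp2 carbon double-bonded to O and single-bonded to an -OH oxygen.
Exactly one fragment in the molecule meets all constraints, giving 1 match.

1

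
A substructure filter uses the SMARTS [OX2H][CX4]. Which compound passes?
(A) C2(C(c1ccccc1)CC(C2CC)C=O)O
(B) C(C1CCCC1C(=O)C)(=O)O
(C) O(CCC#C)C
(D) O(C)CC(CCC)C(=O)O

A

[OX2H][CX4] describes a hydroxyl oxygen bound to an sp3 (X4) carbon (an aliphatic alcohol).
(A) contains a hydroxyl group (-OH), which satisfies every atom and bond constraint.
(B) has a carboxylic acid group (-C(=O)OH) but the -OH is on a CX3 carbonyl carbon, not a CX4 carbon.
(C) has a methoxy ether (-OCH3) but the oxygen has H0 (ether), not H1.
(D) has a carboxylic acid group (-C(=O)OH) but the -OH is on a CX3 carbonyl carbon, not a CX4 carbon.
So the answer is (A).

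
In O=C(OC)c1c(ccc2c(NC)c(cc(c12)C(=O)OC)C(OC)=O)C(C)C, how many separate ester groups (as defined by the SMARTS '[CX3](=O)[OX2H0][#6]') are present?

3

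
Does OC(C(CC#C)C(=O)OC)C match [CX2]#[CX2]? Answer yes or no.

The pattern [CX2]#[CX2] describes a carbon-carbon triple bond — an alkyne.
The molecule carries an ethynyl group (-C#CH), whose atoms satisfy every constraint of the query, so the pattern matches.

Yes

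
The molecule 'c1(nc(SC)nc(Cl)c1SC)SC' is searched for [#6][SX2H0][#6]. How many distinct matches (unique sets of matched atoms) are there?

3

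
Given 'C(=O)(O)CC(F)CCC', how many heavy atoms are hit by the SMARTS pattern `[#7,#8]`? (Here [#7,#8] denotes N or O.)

2

The query [#7,#8] means: nitrogen or oxygen (comma = OR).
Check the 9 heavy atoms by environment: 6× C → no; 1× F → no; 2× O → match.
That gives 2 matching atoms.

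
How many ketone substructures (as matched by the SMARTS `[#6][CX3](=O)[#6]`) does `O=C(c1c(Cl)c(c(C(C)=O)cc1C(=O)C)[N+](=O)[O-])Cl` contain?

2

[#6][CX3](=O)[#6] is the SMARTS for a ketone: a carbonyl carbon (no H) flanked by two carbons.
The molecule carries 2 separate instances of an acetyl/ketone group (-C(=O)CH3) meeting every constraint; each maps to a distinct set of atoms, giving 2 matches.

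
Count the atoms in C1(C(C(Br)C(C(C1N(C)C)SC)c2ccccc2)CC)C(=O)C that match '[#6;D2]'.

The query [#6;D2] means: any carbon bonded to exactly two heavy atoms.
Check the 23 heavy atoms by environment: 7× C (D3) → no; 1× S (D2) → no; 5× C (D1) → no; 1× c (aromatic, D3) → no; 5× c (aromatic, D2) → match; 1× O (D1) → no; 1× Br (D1) → no; 1× C (D2) → match; 1× N (D3) → no.
Summing the matching environments: 5 + 1 = 6 matching atoms.

6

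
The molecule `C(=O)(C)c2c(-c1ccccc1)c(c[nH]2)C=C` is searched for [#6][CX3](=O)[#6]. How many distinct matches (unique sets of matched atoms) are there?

1

[#6][CX3](=O)[#6] is the SMARTS for a ketone: a carbonyl carbon (no H) flanked by two carbons.
Exactly one fragment in the molecule meets all constraints, giving 1 match.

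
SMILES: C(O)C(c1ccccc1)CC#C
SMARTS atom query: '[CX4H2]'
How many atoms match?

2

Check the 12 heavy atoms by environment: 2× C (H2, X4) → match; 1× C (H1, X4) → no; 1× c (aromatic, H0, X3) → no; 5× c (aromatic, H1, X3) → no; 1× C (H0, X2) → no; 1× C (H1, X2) → no; 1× O (H1, X2) → no.
That gives 2 matching atoms.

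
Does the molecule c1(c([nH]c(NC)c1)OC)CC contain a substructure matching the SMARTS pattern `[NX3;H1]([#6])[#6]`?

Yes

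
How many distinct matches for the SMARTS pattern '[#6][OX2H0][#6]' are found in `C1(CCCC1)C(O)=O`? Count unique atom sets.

[#6][OX2H0][#6] is the SMARTS for an ether: an aliphatic oxygen bridging two carbons with no H on the oxygen.
The molecule has a carboxylic acid group (-C(=O)OH), but the -OH oxygen has H1; the =O is OX1, not OX2; nothing else fits, so there are 0 matches.

0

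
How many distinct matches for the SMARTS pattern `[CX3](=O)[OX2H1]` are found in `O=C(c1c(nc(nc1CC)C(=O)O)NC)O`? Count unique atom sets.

2

[CX3](=O)[OX2H1] is the SMARTS for a carboxylic acid: an sp2 carbon double-bonded to O and single-bonded to an -OH oxygen.
The molecule carries 2 separate instances of a carboxylic acid group (-C(=O)OH) meeting every constraint; each maps to a distinct set of atoms, giving 2 matches.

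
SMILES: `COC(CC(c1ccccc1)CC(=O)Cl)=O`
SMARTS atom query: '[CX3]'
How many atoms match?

2

Check the 16 heavy atoms by environment: 4× C (X4) → no; 2× C (X3) → match; 2× O (X1) → no; 1× Cl (X1) → no; 6× c (aromatic, X3) → no; 1× O (X2) → no.
That gives 2 matching atoms.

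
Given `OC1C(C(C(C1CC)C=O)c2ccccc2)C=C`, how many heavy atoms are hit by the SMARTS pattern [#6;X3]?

The query [#6;X3] means: any carbon (aromatic or not) with three total connections.
Check the 18 heavy atoms by environment: 7× C (X4) → no; 6× c (aromatic, X3) → match; 1× O (X2) → no; 3× C (X3) → match; 1× O (X1) → no.
Summing the matching environments: 6 + 3 = 9 matching atoms.

9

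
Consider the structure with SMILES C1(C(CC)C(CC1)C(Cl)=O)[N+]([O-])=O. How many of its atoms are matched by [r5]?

5

The query [r5] means: r5 matches atoms in a five-membered ring.
Check the 13 heavy atoms by environment: 5× C (in 5-ring) → match; 3× C (acyclic) → no; 2× O (acyclic) → no; 1× Cl (acyclic) → no; 1× N (charge +1, acyclic) → no; 1× O (charge -1, acyclic) → no.
That gives 5 matching atoms.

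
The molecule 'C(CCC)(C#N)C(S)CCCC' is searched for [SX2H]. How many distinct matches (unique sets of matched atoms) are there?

1

[SX2H] is the SMARTS for a thiol: an aliphatic sulfur with two connections, one being H.
Exactly one fragment in the molecule meets all constraints, giving 1 match.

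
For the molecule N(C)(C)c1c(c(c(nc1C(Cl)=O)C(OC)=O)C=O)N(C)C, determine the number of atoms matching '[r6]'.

6

The query [r6] means: r6 matches atoms in a six-membered ring.
Check the 21 heavy atoms by environment: 1× n (aromatic, in 6-ring) → match; 5× c (aromatic, in 6-ring) → match; 8× C (acyclic) → no; 4× O (acyclic) → no; 2× N (acyclic) → no; 1× Cl (acyclic) → no.
Summing the matching environments: 1 + 5 = 6 matching atoms.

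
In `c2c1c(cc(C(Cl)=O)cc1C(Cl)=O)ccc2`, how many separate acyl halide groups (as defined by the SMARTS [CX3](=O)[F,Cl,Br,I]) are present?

2

[CX3](=O)[F,Cl,Br,I] is the SMARTS for an acyl halide: a carbonyl carbon bonded to a halogen.
The molecule carries 2 separate instances of an acyl chloride (-C(=O)Cl) meeting every constraint; each maps to a distinct set of atoms, giving 2 matches.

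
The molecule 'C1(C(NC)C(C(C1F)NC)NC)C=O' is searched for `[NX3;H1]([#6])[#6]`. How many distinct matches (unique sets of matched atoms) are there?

[NX3;H1]([#6])[#6] is the SMARTS for a secondary amine: a trivalent nitrogen with one H, bonded to two carbons.
The molecule carries 3 separate instances of an N-methylamino group (-NHCH3) meeting every constraint; each maps to a distinct set of atoms, giving 3 matches.

3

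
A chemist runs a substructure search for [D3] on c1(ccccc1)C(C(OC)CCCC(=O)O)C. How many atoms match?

The query [D3] means: atom with exactly three heavy-atom neighbours.
Check the 17 heavy atoms by environment: 3× C (D2) → no; 3× C (D3) → match; 2× C (D1) → no; 1× c (aromatic, D3) → match; 5× c (aromatic, D2) → no; 1× O (D2) → no; 2× O (D1) → no.
Summing the matching environments: 3 + 1 = 4 matching atoms.

4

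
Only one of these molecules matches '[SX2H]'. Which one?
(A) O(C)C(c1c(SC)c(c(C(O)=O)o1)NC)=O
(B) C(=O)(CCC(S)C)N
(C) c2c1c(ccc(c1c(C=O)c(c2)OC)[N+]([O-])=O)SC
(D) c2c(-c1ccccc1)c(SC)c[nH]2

[SX2H] describes an aliphatic sulfur with two connections, one being H (a thiol).
(A) has a methylthio ether (-SCH3) but the sulfur has H0 (bonded to two carbons), not H1.
(B) contains a thiol (-SH), which satisfies every atom and bond constraint.
(C) has a methylthio ether (-SCH3) but the sulfur has H0 (bonded to two carbons), not H1.
(D) has a methylthio ether (-SCH3) but the sulfur has H0 (bonded to two carbons), not H1.
So the answer is (B).

B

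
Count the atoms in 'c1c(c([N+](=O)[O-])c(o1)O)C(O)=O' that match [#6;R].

The query [#6;R] means: carbon that is part of a ring.
Check the 12 heavy atoms by environment: 1× o (aromatic, in 5-ring) → no; 4× c (aromatic, in 5-ring) → match; 1× N (charge +1, acyclic) → no; 1× O (charge -1, acyclic) → no; 4× O (acyclic) → no; 1× C (acyclic) → no.
That gives 4 matching atoms.

4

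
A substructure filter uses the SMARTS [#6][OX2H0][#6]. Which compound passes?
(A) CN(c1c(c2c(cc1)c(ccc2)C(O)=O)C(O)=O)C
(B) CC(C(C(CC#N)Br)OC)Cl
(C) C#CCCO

B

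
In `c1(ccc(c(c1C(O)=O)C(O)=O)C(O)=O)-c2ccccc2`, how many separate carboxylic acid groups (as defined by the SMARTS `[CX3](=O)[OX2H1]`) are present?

3

[CX3](=O)[OX2H1] is the SMARTS for a carboxylic acid: an sp2 carbon double-bonded to O and single-bonded to an -OH oxygen.
The molecule carries 3 separate instances of a carboxylic acid group (-C(=O)OH) meeting every constraint; each maps to a distinct set of atoms, giving 3 matches.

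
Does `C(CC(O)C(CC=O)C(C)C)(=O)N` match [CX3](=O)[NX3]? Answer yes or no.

The pattern [CX3](=O)[NX3] describes a carbonyl carbon bonded to a trivalent nitrogen — an amide.
The molecule carries a primary amide (-C(=O)NH2), whose atoms satisfy every constraint of the query, so the pattern matches.

Yes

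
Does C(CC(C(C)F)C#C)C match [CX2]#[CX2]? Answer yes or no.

Yes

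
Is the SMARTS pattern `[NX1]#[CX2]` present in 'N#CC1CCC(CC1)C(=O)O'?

Yes

The pattern [NX1]#[CX2] describes a nitrogen triple-bonded to a two-connected carbon — a nitrile.
The molecule carries a nitrile (-C#N), whose atoms satisfy every constraint of the query, so the pattern matches.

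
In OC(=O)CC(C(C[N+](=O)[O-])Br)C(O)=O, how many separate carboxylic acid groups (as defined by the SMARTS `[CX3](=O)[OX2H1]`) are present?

[CX3](=O)[OX2H1] is the SMARTS for a carboxylic acid: an sp2 carbon double-bonded to O and single-bonded to an -OH oxygen.
The molecule carries 2 separate instances of a carboxylic acid group (-C(=O)OH) meeting every constraint; each maps to a distinct set of atoms, giving 2 matches.

2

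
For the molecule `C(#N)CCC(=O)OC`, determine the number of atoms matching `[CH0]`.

2

The query [CH0] means: aliphatic carbon with no attached hydrogen.
Check the 8 heavy atoms by environment: 2× C (H2) → no; 2× C (H0) → match; 1× N (H0) → no; 2× O (H0) → no; 1× C (H3) → no.
That gives 2 matching atoms.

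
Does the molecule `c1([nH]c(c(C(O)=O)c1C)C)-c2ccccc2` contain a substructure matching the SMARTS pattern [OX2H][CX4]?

The pattern [OX2H][CX4] describes a hydroxyl oxygen bound to an sp3 (X4) carbon — an aliphatic alcohol.
The closest candidate here is a carboxylic acid group (-C(=O)OH), but the -OH is on a CX3 carbonyl carbon, not a CX4 carbon. No other fragment satisfies the full query, so there is no match.

No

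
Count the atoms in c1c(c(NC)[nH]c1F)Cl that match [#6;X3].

4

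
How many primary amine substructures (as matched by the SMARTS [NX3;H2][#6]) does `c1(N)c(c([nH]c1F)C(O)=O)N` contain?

2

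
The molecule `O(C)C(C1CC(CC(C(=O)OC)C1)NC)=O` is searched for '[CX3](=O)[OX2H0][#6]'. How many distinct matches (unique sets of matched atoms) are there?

2

[CX3](=O)[OX2H0][#6] is the SMARTS for an ester: a carbonyl carbon bonded to an oxygen that is itself bonded to carbon (no H on that O).
The molecule carries 2 separate instances of a methyl-ester group (-C(=O)OCH3) meeting every constraint; each maps to a distinct set of atoms, giving 2 matches.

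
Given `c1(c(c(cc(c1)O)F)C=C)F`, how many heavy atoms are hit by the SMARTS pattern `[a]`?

6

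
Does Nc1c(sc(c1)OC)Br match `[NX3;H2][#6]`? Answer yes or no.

Yes

The pattern [NX3;H2][#6] describes a trivalent nitrogen with two H attached to carbon — a primary amine.
The molecule carries a primary amino group (-NH2), whose atoms satisfy every constraint of the query, so the pattern matches.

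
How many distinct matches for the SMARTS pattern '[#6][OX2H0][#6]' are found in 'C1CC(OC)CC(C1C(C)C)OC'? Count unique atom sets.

2

[#6][OX2H0][#6] is the SMARTS for an ether: an aliphatic oxygen bridging two carbons with no H on the oxygen.
The molecule carries 2 separate instances of a methoxy ether (-OCH3) meeting every constraint; each maps to a distinct set of atoms, giving 2 matches.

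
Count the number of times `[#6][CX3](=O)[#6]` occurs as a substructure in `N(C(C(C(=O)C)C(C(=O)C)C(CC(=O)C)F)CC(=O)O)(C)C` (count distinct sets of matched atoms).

3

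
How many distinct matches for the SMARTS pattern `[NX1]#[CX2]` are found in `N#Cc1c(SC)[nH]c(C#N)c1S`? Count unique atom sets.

2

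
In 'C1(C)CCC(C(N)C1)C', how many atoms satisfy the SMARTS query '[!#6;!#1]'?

1

Check the 9 heavy atoms by environment: 8× C → no; 1× N → match.
That gives 1 matching atom.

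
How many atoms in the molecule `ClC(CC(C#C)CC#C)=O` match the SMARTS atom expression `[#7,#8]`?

1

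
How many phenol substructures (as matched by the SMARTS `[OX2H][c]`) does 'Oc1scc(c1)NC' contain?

[OX2H][c] is the SMARTS for a phenol: a hydroxyl oxygen attached to an aromatic carbon.
Exactly one fragment in the molecule meets all constraints, giving 1 match.

1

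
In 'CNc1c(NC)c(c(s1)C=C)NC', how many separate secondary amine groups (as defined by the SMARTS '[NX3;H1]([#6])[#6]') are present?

3

[NX3;H1]([#6])[#6] is the SMARTS for a secondary amine: a trivalent nitrogen with one H, bonded to two carbons.
The molecule carries 3 separate instances of an N-methylamino group (-NHCH3) meeting every constraint; each maps to a distinct set of atoms, giving 3 matches.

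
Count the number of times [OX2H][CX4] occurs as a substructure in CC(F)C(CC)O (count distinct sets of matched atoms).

1

[OX2H][CX4] is the SMARTS for an aliphatic alcohol: a hydroxyl oxygen bound to an sp3 (X4) carbon.
Exactly one fragment in the molecule meets all constraints, giving 1 match.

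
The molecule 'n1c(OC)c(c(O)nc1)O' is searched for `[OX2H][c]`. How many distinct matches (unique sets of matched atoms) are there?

[OX2H][c] is the SMARTS for a phenol: a hydroxyl oxygen attached to an aromatic carbon.
The molecule carries 2 separate instances of a hydroxyl group (-OH) meeting every constraint; each maps to a distinct set of atoms, giving 2 matches.

2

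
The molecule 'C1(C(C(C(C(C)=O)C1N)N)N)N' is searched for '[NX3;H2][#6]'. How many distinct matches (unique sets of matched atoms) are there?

4

[NX3;H2][#6] is the SMARTS for a primary amine: a trivalent nitrogen with two H attached to carbon.
The molecule carries 4 separate instances of a primary amino group (-NH2) meeting every constraint; each maps to a distinct set of atoms, giving 4 matches.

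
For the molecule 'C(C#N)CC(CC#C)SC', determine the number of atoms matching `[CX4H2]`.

3

The query [CX4H2] means: sp3 carbon (X4) with exactly two hydrogens.
Check the 10 heavy atoms by environment: 3× C (H2, X4) → match; 1× C (H1, X4) → no; 2× C (H0, X2) → no; 1× N (H0, X1) → no; 1× C (H1, X2) → no; 1× S (H0, X2) → no; 1× C (H3, X4) → no.
That gives 3 matching atoms.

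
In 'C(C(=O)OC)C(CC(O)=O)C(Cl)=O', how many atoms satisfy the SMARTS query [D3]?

4

The query [D3] means: atom with exactly three heavy-atom neighbours.
Check the 13 heavy atoms by environment: 2× C (D2) → no; 4× C (D3) → match; 4× O (D1) → no; 1× Cl (D1) → no; 1× O (D2) → no; 1× C (D1) → no.
That gives 4 matching atoms.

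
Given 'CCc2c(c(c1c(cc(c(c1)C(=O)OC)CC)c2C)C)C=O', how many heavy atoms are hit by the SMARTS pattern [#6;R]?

The query [#6;R] means: carbon that is part of a ring.
Check the 22 heavy atoms by environment: 10× c (aromatic, in 6-ring) → match; 9× C (acyclic) → no; 3× O (acyclic) → no.
That gives 10 matching atoms.

10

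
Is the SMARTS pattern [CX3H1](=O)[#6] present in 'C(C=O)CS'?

The pattern [CX3H1](=O)[#6] describes an sp2 carbon with one H, double-bonded to O and single-bonded to carbon — an aldehyde.
The molecule carries an aldehyde (-CHO), whose atoms satisfy every constraint of the query, so the pattern matches.

Yes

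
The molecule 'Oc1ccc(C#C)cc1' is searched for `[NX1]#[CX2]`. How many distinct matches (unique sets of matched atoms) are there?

[NX1]#[CX2] is the SMARTS for a nitrile: a nitrogen triple-bonded to a two-connected carbon.
No fragment in the molecule satisfies every constraint, giving 0 matches.

0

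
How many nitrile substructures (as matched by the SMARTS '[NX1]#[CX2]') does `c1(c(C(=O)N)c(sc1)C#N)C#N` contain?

2

[NX1]#[CX2] is the SMARTS for a nitrile: a nitrogen triple-bonded to a two-connected carbon.
The molecule carries 2 separate instances of a nitrile (-C#N) meeting every constraint; each maps to a distinct set of atoms, giving 2 matches.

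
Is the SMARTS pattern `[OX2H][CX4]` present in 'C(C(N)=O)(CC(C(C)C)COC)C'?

The pattern [OX2H][CX4] describes a hydroxyl oxygen bound to an sp3 (X4) carbon — an aliphatic alcohol.
The closest candidate here is a methoxy ether (-OCH3), but the oxygen has H0 (ether), not H1. No other fragment satisfies the full query, so there is no match.

No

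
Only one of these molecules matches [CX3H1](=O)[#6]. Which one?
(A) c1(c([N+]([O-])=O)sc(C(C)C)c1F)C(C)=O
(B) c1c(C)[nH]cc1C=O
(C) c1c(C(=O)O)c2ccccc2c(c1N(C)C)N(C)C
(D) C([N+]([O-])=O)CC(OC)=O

[CX3H1](=O)[#6] describes an sp2 carbon with one H, double-bonded to O and single-bonded to carbon (an aldehyde).
(A) has an acetyl/ketone group (-C(=O)CH3) but the carbonyl carbon has H0 (two carbon neighbours), not H1.
(B) contains an aldehyde (-CHO), which satisfies every atom and bond constraint.
(C) has a carboxylic acid group (-C(=O)OH) but the carbonyl carbon has H0 and is bonded to O, not H1.
(D) has a methyl-ester group (-C(=O)OCH3) but the carbonyl carbon has H0, not H1.
So the answer is (B).

B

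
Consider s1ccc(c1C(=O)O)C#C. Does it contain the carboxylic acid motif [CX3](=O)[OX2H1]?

Yes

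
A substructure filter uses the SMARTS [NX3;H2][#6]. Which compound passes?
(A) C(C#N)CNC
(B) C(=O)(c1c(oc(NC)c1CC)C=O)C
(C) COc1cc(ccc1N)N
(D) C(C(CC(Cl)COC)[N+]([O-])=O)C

[NX3;H2][#6] describes a trivalent nitrogen with two H attached to carbon (a primary amine).
(A) has an N-methylamino group (-NHCH3) but the nitrogen bears two carbons and only one H (H1), not H2.
(B) has an N-methylamino group (-NHCH3) but the nitrogen bears two carbons and only one H (H1), not H2.
(C) contains a primary amino group (-NH2), which satisfies every atom and bond constraint.
(D) has a nitro group (-[N+](=O)[O-]) but the nitrogen is [N+] with no H, not NX3H2.
So the answer is (C).

C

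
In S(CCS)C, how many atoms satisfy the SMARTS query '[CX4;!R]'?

3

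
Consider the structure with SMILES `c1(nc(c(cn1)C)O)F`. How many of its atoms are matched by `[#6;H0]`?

3

The query [#6;H0] means: any carbon with no attached hydrogen.
Check the 9 heavy atoms by environment: 2× n (aromatic, H0) → no; 3× c (aromatic, H0) → match; 1× c (aromatic, H1) → no; 1× C (H3) → no; 1× O (H1) → no; 1× F (H0) → no.
That gives 3 matching atoms.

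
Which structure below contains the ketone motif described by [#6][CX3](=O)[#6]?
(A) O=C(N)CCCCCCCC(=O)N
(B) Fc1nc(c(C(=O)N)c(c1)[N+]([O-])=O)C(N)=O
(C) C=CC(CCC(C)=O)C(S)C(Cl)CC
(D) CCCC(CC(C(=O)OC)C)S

C

[#6][CX3](=O)[#6] describes a carbonyl carbon (no H) flanked by two carbons (a ketone).
(A) has a primary amide (-C(=O)NH2) but one neighbour of the carbonyl carbon is N, not C.
(B) has a primary amide (-C(=O)NH2) but one neighbour of the carbonyl carbon is N, not C.
(C) contains an acetyl/ketone group (-C(=O)CH3), which satisfies every atom and bond constraint.
(D) has a methyl-ester group (-C(=O)OCH3) but one neighbour of the carbonyl carbon is O, not C.
So the answer is (C).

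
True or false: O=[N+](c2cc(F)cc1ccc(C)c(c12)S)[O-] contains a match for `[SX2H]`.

The pattern [SX2H] describes an aliphatic sulfur with two connections, one being H — a thiol.
The molecule carries a thiol (-SH), whose atoms satisfy every constraint of the query, so the pattern matches.

True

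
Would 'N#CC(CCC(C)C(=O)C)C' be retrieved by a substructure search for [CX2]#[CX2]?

No

The pattern [CX2]#[CX2] describes a carbon-carbon triple bond — an alkyne.
The closest candidate here is a nitrile (-C#N), but the triple bond is C#N, not C#C. No other fragment satisfies the full query, so there is no match.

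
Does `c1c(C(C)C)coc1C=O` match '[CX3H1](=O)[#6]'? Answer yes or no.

The pattern [CX3H1](=O)[#6] describes an sp2 carbon with one H, double-bonded to O and single-bonded to carbon — an aldehyde.
The molecule carries an aldehyde (-CHO), whose atoms satisfy every constraint of the query, so the pattern matches.

Yes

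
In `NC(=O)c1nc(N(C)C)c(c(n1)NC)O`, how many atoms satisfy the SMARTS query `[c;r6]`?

4

Check the 15 heavy atoms by environment: 2× n (aromatic, in 6-ring) → no; 4× c (aromatic, in 6-ring) → match; 4× C (acyclic) → no; 2× O (acyclic) → no; 3× N (acyclic) → no.
That gives 4 matching atoms.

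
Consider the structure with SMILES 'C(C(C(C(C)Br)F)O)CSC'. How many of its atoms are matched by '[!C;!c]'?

4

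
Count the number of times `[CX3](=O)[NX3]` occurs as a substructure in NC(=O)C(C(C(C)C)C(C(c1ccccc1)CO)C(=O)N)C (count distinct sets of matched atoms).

2

[CX3](=O)[NX3] is the SMARTS for an amide: a carbonyl carbon bonded to a trivalent nitrogen.
The molecule carries 2 separate instances of a primary amide (-C(=O)NH2) meeting every constraint; each maps to a distinct set of atoms, giving 2 matches.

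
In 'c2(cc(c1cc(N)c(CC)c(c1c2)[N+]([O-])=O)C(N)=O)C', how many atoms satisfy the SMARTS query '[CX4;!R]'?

The query [CX4;!R] means: aliphatic carbon with four total connections, not in a ring.
Check the 20 heavy atoms by environment: 10× c (aromatic, X3, in 6-ring) → no; 1× N (charge +1, X3, acyclic) → no; 1× O (charge -1, X1, acyclic) → no; 2× O (X1, acyclic) → no; 3× C (X4, acyclic) → match; 2× N (X3, acyclic) → no; 1× C (X3, acyclic) → no.
That gives 3 matching atoms.

3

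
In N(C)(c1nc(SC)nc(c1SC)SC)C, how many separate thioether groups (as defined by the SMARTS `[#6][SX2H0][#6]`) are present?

3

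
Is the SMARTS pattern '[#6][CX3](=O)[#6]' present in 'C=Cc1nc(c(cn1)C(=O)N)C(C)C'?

The pattern [#6][CX3](=O)[#6] describes a carbonyl carbon (no H) flanked by two carbons — a ketone.
The closest candidate here is a primary amide (-C(=O)NH2), but one neighbour of the carbonyl carbon is N, not C. No other fragment satisfies the full query, so there is no match.

No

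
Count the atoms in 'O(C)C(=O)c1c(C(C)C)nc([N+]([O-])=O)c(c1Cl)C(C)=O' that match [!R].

The query [!R] means: !R matches any atom not in a ring.
Check the 20 heavy atoms by environment: 1× n (aromatic, in 6-ring) → no; 5× c (aromatic, in 6-ring) → no; 7× C (acyclic) → match; 4× O (acyclic) → match; 1× Cl (acyclic) → match; 1× N (charge +1, acyclic) → match; 1× O (charge -1, acyclic) → match.
Summing the matching environments: 7 + 4 + 1 + 1 + 1 = 14 matching atoms.

14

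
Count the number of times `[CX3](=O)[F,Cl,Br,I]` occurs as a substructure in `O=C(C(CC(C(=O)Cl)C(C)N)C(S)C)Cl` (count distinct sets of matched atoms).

[CX3](=O)[F,Cl,Br,I] is the SMARTS for an acyl halide: a carbonyl carbon bonded to a halogen.
The molecule carries 2 separate instances of an acyl chloride (-C(=O)Cl) meeting every constraint; each maps to a distinct set of atoms, giving 2 matches.

2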